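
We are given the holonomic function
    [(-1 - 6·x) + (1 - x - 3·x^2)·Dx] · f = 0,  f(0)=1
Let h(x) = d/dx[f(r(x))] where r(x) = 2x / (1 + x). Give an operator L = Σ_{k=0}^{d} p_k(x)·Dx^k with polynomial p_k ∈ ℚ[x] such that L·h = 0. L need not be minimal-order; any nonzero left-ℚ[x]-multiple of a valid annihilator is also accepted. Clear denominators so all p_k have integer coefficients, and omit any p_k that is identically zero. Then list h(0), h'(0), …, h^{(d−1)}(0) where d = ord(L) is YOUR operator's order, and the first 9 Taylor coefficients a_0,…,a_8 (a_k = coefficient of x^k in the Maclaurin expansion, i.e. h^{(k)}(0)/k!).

f: a_k = 1, 1, 4, 7, 19, 40, 97, 217, 508, …
L₀ from L_f via x↦r, Dx↦r'^{-1}Dx.
Derive L from L₀ (diff closure).
L = (14 + 78·x + 546·x^2 + 338·x^3) + (-1 - 14·x + 182·x^3 + 169·x^4)·Dx  (order 1).
h: a_k = 2, 28, 78, 728, 1690, 14196, 30758, 246064, 514098, …
ICs: h(0) = 2.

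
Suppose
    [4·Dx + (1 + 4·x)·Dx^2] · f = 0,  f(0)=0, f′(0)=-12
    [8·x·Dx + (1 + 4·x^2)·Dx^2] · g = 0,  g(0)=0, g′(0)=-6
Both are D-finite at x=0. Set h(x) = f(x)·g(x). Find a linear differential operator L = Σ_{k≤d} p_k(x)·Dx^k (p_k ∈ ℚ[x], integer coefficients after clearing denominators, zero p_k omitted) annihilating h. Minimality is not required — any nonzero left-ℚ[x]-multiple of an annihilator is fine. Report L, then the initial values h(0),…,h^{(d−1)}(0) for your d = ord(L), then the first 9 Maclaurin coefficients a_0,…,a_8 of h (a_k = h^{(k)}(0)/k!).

L = (96 + 640·x + 1408·x^2 + 7680·x^3 + 15360·x^4 + 26624·x^5 + 8192·x^7)·Dx + (24 + 320·x + 2656·x^2 + 9728·x^3 + 28160·x^4 + 47616·x^5 + 71680·x^6 + 6144·x^7 + 28672·x^8)·Dx^2 + (12 + 104·x + 672·x^2 + 2976·x^3 + 8256·x^4 + 18048·x^5 + 24576·x^6 + 35328·x^7 + 6144·x^8 + 16384·x^9)·Dx^3 + (1 + 12·x + 68·x^2 + 256·x^3 + 696·x^4 + 1536·x^5 + 2688·x^6 + 3072·x^7 + 4224·x^8 + 1024·x^9 + 2048·x^10)·Dx^4  (order 4).
h: a_k = 0, 0, 72, -144, 288, -960, 17024/5, -56064/5, 188928/5, …
ICs: h(0) = 0, h′(0) = 0, h′′(0) = 144, h′′′(0) = -864.

f: a_k = 0, -12, 24, -64, 192, -3072/5, 2048, -49152/7, 24576, …
g: a_k = 0, -6, 0, 8, 0, -96/5, 0, 384/7, 0, …
Sym-product of L_f,L_g gives L₀ (≤ ord 4).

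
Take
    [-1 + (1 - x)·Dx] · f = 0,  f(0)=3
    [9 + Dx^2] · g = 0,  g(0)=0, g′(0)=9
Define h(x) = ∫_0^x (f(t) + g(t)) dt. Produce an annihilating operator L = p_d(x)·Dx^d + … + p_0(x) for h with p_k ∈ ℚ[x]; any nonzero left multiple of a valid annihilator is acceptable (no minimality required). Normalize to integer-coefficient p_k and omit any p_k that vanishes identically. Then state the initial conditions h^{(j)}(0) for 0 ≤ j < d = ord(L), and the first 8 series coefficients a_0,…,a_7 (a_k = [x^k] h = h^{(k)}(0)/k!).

L = (135 - 162·x + 81·x^2)·Dx + (-99 + 261·x - 243·x^2 + 81·x^3)·Dx^2 + (15 - 18·x + 9·x^2)·Dx^3 + (-11 + 29·x - 27·x^2 + 9·x^3)·Dx^4  (order 4).
h: a_k = 0, 3, 6, 1, -21/8, 3/5, 121/80, 3/7, …
ICs: h(0) = 0, h′(0) = 3, h′′(0) = 12, h′′′(0) = 6.

f: a_k = 3, 3, 3, 3, 3, 3, 3, 3, …
g: a_k = 0, 9, 0, -27/2, 0, 243/40, 0, -729/560, …
Sum ⇒ L₀ = lclm(L_f,L_g) in ℚ(x)⟨Dx⟩.
h=∫h₀ ⇒ L = L₀·Dx.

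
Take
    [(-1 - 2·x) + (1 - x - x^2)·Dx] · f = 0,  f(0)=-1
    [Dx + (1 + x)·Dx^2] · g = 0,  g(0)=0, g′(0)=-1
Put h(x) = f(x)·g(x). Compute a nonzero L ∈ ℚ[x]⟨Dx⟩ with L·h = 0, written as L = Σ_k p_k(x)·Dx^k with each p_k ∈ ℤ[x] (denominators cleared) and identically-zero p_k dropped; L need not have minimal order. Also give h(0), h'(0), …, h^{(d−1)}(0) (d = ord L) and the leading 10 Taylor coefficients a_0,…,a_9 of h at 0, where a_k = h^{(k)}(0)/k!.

f: a_k = -1, -1, -2, -3, -5, -8, -13, -21, -34, -55, …
g: a_k = 0, -1, 1/2, -1/3, 1/4, -1/5, 1/6, -1/7, 1/8, -1/9, …
f·g: L₀ = L_f ⊗_s L_g, ord ≤ 1·2.
L = (3 + 4·x) + (1 + 7·x + 5·x^2)·Dx + (-1 + 2·x^2 + x^3)·Dx^2  (order 2).
h: a_k = 0, 1, 1/2, 11/6, 25/12, 247/60, 181/30, 1441/140, 13609/840, 13409/504, …
ICs: h(0) = 0, h′(0) = 1.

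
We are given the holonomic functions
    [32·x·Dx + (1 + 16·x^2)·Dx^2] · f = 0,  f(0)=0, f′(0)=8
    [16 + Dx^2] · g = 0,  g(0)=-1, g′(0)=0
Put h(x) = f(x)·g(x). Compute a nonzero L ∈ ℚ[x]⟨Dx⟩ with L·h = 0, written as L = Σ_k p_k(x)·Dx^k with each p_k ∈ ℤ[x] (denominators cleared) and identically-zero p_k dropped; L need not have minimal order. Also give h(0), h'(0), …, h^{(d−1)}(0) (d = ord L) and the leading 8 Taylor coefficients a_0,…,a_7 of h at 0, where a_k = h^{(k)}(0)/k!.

f: a_k = 0, 8, 0, -128/3, 0, 2048/5, 0, -32768/7, …
g: a_k = -1, 0, 8, 0, -32/3, 0, 256/45, 0, …
Product ⇒ symmetric product L₀, ord ≤ 4.
L = (1280 + 53248·x^2 + 360448·x^4 + 2097152·x^6 + 8388608·x^8) + (1536·x + 40960·x^3 + 393216·x^5 + 2097152·x^7)·Dx + (96 + 4096·x^2 + 36864·x^4 + 262144·x^6 + 1048576·x^8)·Dx^2 + (96·x + 2560·x^3 + 24576·x^5 + 131072·x^7)·Dx^3 + (1 + 48·x^2 + 896·x^4 + 8192·x^6 + 32768·x^8)·Dx^4  (order 4).
h: a_k = 0, -8, 0, 320/3, 0, -12544/15, 0, 2664448/315, …
ICs: h(0) = 0, h′(0) = -8, h′′(0) = 0, h′′′(0) = 640.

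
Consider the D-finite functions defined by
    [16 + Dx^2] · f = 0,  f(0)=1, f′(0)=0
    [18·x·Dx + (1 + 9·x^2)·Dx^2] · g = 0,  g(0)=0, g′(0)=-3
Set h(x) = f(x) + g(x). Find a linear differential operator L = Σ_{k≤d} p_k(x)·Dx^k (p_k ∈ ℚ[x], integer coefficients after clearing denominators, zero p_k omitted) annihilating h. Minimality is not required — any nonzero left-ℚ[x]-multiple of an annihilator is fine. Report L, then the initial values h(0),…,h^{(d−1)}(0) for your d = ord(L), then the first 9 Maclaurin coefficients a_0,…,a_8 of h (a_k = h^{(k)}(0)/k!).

L = (-13248·x + 181440·x^3 + 186624·x^5)·Dx + (-16 + 6048·x^2 + 66096·x^4 + 93312·x^6)·Dx^2 + (-828·x + 11340·x^3 + 11664·x^5)·Dx^3 + (-1 + 378·x^2 + 4131·x^4 + 5832·x^6)·Dx^4  (order 4).
h: a_k = 1, -3, -8, 9, 32/3, -243/5, -256/45, 2187/7, 512/315, …
ICs: h(0) = 1, h′(0) = -3, h′′(0) = -16, h′′′(0) = 54.

f: a_k = 1, 0, -8, 0, 32/3, 0, -256/45, 0, 512/315, …
g: a_k = 0, -3, 0, 9, 0, -243/5, 0, 2187/7, 0, …
h₀=f+g: left-lcm gives L₀, ord ≤ 4.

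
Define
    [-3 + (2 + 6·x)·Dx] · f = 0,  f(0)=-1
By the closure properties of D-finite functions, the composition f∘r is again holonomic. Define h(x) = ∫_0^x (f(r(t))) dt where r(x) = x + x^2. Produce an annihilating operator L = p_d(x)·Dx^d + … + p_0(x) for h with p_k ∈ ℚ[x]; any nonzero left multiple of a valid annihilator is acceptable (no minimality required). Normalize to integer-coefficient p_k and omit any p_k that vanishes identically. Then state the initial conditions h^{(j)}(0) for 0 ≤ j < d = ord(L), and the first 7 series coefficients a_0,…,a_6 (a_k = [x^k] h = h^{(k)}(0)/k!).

f: a_k = -1, -3/2, 9/8, -27/16, 405/128, -1701/256, 15309/1024, …
L₀ from L_f via x↦r, Dx↦r'^{-1}Dx.
h=∫h₀ ⇒ L = L₀·Dx.
L = (-3 - 6·x)·Dx + (2 + 6·x + 6·x^2)·Dx^2  (order 2).
h: a_k = 0, -1, -3/4, -1/8, 9/64, -99/640, 81/512, …
ICs: h(0) = 0, h′(0) = -1.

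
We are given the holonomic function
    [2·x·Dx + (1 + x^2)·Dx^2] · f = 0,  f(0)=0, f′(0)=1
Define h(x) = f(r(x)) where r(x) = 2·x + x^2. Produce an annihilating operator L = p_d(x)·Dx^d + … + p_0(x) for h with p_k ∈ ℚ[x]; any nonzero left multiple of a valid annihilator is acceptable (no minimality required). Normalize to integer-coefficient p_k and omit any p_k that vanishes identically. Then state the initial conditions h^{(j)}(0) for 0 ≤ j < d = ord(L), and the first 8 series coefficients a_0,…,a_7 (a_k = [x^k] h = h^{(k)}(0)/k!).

f: a_k = 0, 1, 0, -1/3, 0, 1/5, 0, -1/7, …
L₀ from L_f via x↦r, Dx↦r'^{-1}Dx.
L = (-1 + 8·x + 16·x^2 + 12·x^3 + 3·x^4)·Dx + (1 + x + 4·x^2 + 8·x^3 + 5·x^4 + x^5)·Dx^2  (order 2).
h: a_k = 0, 2, 1, -8/3, -4, 22/5, 47/3, -16/7, …
ICs: h(0) = 0, h′(0) = 2.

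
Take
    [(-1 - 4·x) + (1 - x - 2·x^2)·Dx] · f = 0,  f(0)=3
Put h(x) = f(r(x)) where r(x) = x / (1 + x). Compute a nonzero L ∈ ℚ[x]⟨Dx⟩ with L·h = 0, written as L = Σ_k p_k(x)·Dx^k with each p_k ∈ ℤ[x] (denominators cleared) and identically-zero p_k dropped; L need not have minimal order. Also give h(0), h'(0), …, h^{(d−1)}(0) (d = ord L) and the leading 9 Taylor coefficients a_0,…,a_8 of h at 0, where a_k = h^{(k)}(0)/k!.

L = (1 + 5·x) + (-1 - 2·x + x^2 + 2·x^3)·Dx  (order 1).
h: a_k = 3, 3, 6, 0, 12, -12, 36, -60, 132, …
ICs: h(0) = 3.

f: a_k = 3, 3, 9, 15, 33, 63, 129, 255, 513, …
f∘r: x↦r, Dx↦Dx/r' in L_f ⇒ L₀.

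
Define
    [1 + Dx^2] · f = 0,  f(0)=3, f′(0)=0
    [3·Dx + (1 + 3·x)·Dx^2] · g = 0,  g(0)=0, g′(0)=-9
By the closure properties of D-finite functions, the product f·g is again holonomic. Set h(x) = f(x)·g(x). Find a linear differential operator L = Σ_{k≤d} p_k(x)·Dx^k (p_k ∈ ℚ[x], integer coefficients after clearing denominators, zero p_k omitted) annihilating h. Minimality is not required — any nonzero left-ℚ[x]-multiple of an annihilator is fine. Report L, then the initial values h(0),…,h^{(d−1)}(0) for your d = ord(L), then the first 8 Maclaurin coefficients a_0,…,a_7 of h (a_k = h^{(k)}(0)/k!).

L = (-203 - 222·x - 189·x^2 + 432·x^3 + 324·x^4) + (-84 - 108·x + 648·x^2 + 648·x^3)·Dx + (-208 - 228·x - 54·x^2 + 864·x^3 + 648·x^4)·Dx^2 + (-84 - 108·x + 648·x^2 + 648·x^3)·Dx^3 + (-5 - 6·x + 135·x^2 + 432·x^3 + 324·x^4)·Dx^4  (order 4).
h: a_k = 0, -27, 81/2, -135/2, 162, -15921/40, 16065/16, -1454037/560, …
ICs: h(0) = 0, h′(0) = -27, h′′(0) = 81, h′′′(0) = -405.

f: a_k = 3, 0, -3/2, 0, 1/8, 0, -1/240, 0, …
g: a_k = 0, -9, 27/2, -27, 243/4, -729/5, 729/2, -6561/7, …
f·g: L₀ = L_f ⊗_s L_g, ord ≤ 2·2.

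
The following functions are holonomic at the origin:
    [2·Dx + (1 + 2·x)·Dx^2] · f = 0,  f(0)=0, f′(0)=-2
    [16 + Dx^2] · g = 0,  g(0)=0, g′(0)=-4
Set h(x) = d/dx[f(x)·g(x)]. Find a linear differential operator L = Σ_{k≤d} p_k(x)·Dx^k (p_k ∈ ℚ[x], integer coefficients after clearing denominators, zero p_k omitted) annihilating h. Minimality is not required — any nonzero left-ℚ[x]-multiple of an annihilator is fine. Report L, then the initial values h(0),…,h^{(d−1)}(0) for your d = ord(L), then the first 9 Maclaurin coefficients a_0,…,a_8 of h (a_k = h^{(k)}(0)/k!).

L = (-896 + 28672·x + 282624·x^2 + 1032192·x^3 + 1826816·x^4 + 1572864·x^5 + 524288·x^6) + (576 + 12416·x + 66560·x^2 + 153600·x^3 + 163840·x^4 + 65536·x^5)·Dx + (280 + 6592·x + 44480·x^2 + 141312·x^3 + 234496·x^4 + 196608·x^5 + 65536·x^6)·Dx^2 + (36 + 776·x + 4160·x^2 + 9600·x^3 + 10240·x^4 + 4096·x^5)·Dx^3 + (21 + 300·x + 1676·x^2 + 4800·x^3 + 7520·x^4 + 6144·x^5 + 2048·x^6)·Dx^4  (order 4).
h: a_k = 0, 16, -24, -128/3, 80/3, 256/3, -1792/15, 53248/315, -13184/35, …
ICs: h(0) = 0, h′(0) = 16, h′′(0) = -48, h′′′(0) = -256.

f: a_k = 0, -2, 2, -8/3, 4, -32/5, 32/3, -128/7, 32, …
g: a_k = 0, -4, 0, 32/3, 0, -128/15, 0, 1024/315, 0, …
h₀=f·g: eliminate ⇒ L₀, order ≤ 2·2.
Differentiate: ansatz ord ≤ ord L₀ ⇒ L.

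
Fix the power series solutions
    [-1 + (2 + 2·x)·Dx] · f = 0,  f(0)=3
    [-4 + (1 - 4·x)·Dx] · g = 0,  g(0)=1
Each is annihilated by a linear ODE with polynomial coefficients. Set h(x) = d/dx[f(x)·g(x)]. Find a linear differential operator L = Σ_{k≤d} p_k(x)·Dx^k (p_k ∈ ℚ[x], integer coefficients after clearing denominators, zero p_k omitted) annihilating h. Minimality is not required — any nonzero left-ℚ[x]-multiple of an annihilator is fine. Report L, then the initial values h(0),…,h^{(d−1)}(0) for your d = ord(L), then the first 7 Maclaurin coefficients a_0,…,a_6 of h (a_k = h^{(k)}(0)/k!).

L = (143 + 216·x + 48·x^2) + (-18 + 46·x + 96·x^2 + 32·x^3)·Dx  (order 1).
h: a_k = 27/2, 429/4, 10305/16, 109905/32, 4396305/256, 42204339/512, 787815021/2048, …
ICs: h(0) = 27/2.

f: a_k = 3, 3/2, -3/8, 3/16, -15/128, 21/256, -63/1024, …
g: a_k = 1, 4, 16, 64, 256, 1024, 4096, …
f·g: L₀ = L_f ⊗_s L_g, ord ≤ 1·1.
h₀' ⇒ L via d/dx closure of L₀.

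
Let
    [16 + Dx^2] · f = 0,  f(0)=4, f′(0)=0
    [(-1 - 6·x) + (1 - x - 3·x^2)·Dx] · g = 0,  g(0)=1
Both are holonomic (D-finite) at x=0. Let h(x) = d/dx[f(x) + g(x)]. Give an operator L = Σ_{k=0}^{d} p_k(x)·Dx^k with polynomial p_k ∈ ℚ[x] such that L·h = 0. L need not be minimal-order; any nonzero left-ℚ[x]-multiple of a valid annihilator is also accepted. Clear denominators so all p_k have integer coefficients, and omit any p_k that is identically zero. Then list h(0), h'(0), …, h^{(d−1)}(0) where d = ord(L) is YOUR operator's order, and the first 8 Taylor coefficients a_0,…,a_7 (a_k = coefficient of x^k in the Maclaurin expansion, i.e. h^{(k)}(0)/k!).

L = (4672 + 20416·x + 66304·x^2 + 32640·x^3 + 66240·x^4 + 62208·x^5 + 62208·x^6) + (-464 - 2352·x + 3792·x^2 + 6752·x^3 - 2400·x^4 + 5184·x^5 + 24192·x^6 + 20736·x^7)·Dx + (292 + 1276·x + 4144·x^2 + 2040·x^3 + 4140·x^4 + 3888·x^5 + 3888·x^6)·Dx^2 + (-29 - 147·x + 237·x^2 + 422·x^3 - 150·x^4 + 324·x^5 + 1512·x^6 + 1296·x^7)·Dx^3  (order 3).
h: a_k = 1, -56, 21, 740/3, 200, 6682/15, 1519, 1296544/315, …
ICs: h(0) = 1, h′(0) = -56, h′′(0) = 42.

f: a_k = 4, 0, -32, 0, 128/3, 0, -1024/45, 0, …
g: a_k = 1, 1, 4, 7, 19, 40, 97, 217, …
h₀=f+g: left-lcm gives L₀, ord ≤ 3.
Differentiate: ansatz ord ≤ ord L₀ ⇒ L.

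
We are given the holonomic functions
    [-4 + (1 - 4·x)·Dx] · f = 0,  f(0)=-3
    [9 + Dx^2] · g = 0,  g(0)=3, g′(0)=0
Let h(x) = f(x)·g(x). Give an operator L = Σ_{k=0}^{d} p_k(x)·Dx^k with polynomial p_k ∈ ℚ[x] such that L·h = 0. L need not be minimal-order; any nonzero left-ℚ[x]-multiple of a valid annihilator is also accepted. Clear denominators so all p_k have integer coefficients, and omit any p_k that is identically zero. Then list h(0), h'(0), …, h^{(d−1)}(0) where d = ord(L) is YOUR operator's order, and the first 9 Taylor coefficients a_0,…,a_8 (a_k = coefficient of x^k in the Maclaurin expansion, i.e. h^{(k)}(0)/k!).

L = (-9 + 36·x) + 8·Dx + (-1 + 4·x)·Dx^2  (order 2).
h: a_k = -9, -36, -207/2, -414, -13491/8, -13491/2, -2157831/80, -2157831/20, -1933423137/4480, …
ICs: h(0) = -9, h′(0) = -36.

f: a_k = -3, -12, -48, -192, -768, -3072, -12288, -49152, -196608, …
g: a_k = 3, 0, -27/2, 0, 81/8, 0, -243/80, 0, 2187/4480, …
L₀ := L_f ⊗_s L_g (sym. prod.), ord ≤ 2.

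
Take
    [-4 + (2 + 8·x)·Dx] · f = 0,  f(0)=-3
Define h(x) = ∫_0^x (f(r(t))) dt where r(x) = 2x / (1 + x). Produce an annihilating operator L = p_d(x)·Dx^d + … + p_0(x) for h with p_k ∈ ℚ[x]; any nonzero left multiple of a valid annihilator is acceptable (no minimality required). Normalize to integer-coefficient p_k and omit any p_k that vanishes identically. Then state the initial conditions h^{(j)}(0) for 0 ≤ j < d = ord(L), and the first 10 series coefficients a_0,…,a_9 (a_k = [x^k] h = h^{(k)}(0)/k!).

L = -4·Dx + (1 + 10·x + 9·x^2)·Dx^2  (order 2).
h: a_k = 0, -3, -6, 12, -39, 852/5, -882, 35460/7, -62415/2, 202260, …
ICs: h(0) = 0, h′(0) = -3.

f: a_k = -3, -6, 6, -12, 30, -84, 252, -792, 2574, -8580, …
f∘r: x↦r, Dx↦Dx/r' in L_f ⇒ L₀.
h=∫₀ˣh₀: take L = L₀·Dx.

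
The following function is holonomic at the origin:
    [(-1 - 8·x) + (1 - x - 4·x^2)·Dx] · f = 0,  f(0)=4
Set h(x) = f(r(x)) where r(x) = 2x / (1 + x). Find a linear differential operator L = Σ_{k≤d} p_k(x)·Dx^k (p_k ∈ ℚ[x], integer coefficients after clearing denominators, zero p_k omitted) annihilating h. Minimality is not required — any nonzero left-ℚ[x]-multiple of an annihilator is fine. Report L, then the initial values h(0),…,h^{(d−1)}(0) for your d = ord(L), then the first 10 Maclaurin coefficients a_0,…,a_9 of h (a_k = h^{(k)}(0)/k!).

f: a_k = 4, 4, 20, 36, 116, 260, 724, 1764, 4660, 11716, …
Substitute x→r, Dx→(1/r')Dx; clear ⇒ L₀.
L = (2 + 34·x) + (-1 - x + 17·x^2 + 17·x^3)·Dx  (order 1).
h: a_k = 4, 8, 72, 136, 1224, 2312, 20808, 39304, 353736, 668168, …
ICs: h(0) = 4.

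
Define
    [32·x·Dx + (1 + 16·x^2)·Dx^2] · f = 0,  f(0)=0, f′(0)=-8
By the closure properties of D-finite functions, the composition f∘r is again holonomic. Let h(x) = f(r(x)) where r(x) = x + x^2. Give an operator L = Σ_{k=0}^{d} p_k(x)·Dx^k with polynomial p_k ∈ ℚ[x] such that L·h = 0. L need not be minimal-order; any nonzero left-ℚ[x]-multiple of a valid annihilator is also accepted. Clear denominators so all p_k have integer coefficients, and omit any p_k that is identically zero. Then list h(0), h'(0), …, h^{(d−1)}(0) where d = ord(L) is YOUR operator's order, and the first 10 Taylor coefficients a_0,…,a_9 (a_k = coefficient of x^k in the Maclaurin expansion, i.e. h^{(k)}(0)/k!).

L = (-2 + 32·x + 128·x^2 + 192·x^3 + 96·x^4)·Dx + (1 + 2·x + 16·x^2 + 64·x^3 + 80·x^4 + 32·x^5)·Dx^2  (order 2).
h: a_k = 0, -8, -8, 128/3, 128, -1408/5, -6016/3, 4096/7, 28672, 342016/9, …
ICs: h(0) = 0, h′(0) = -8.

f: a_k = 0, -8, 0, 128/3, 0, -2048/5, 0, 32768/7, 0, -524288/9, …
L₀ from L_f via x↦r, Dx↦r'^{-1}Dx.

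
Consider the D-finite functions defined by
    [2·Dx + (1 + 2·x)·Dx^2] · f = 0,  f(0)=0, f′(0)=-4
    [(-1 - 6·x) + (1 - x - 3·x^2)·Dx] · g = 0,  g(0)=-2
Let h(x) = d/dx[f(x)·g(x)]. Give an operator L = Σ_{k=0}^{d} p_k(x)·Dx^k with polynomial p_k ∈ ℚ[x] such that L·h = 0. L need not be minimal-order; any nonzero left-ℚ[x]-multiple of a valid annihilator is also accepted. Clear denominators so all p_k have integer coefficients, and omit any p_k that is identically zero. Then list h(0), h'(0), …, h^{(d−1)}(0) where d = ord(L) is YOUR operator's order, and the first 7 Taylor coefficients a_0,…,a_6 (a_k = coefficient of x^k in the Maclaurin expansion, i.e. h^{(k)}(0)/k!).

f: a_k = 0, -4, 4, -16/3, 8, -64/5, 64/3, …
g: a_k = -2, -2, -8, -14, -38, -80, -194, …
Product ⇒ symmetric product L₀, ord ≤ 2.
Differentiate: ansatz ord ≤ ord L₀ ⇒ L.
L = (26 + 108·x + 162·x^2) + (2 + 28·x + 117·x^2 + 126·x^3)·Dx + (-1 - 4·x + 2·x^2 + 21·x^3 + 18·x^4)·Dx^2  (order 2).
h: a_k = 8, 0, 104, 224/3, 2224/3, 4848/5, 23784/5, …
ICs: h(0) = 8, h′(0) = 0.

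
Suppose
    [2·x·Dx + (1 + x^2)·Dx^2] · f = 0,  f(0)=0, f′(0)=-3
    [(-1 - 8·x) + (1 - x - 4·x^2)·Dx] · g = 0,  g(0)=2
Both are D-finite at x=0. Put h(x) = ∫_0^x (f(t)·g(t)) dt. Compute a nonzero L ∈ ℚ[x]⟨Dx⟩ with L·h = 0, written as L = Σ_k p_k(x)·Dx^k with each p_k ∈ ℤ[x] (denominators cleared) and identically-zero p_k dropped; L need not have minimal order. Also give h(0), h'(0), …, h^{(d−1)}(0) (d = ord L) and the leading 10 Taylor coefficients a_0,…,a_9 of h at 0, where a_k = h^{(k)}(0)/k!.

L = (8 + 2·x + 24·x^2)·Dx + (2 + 14·x + 4·x^2 + 24·x^3)·Dx^2 + (-1 + x + 3·x^2 + x^3 + 4·x^4)·Dx^3  (order 3).
h: a_k = 0, 0, -3, -2, -7, -52/5, -413/15, -1866/35, -904/7, -88408/315, …
ICs: h(0) = 0, h′(0) = 0, h′′(0) = -6.

f: a_k = 0, -3, 0, 1, 0, -3/5, 0, 3/7, 0, -1/3, …
g: a_k = 2, 2, 10, 18, 58, 130, 362, 882, 2330, 5858, …
Sym-product of L_f,L_g gives L₀ (≤ ord 2).
∫: right-multiply L₀ by Dx.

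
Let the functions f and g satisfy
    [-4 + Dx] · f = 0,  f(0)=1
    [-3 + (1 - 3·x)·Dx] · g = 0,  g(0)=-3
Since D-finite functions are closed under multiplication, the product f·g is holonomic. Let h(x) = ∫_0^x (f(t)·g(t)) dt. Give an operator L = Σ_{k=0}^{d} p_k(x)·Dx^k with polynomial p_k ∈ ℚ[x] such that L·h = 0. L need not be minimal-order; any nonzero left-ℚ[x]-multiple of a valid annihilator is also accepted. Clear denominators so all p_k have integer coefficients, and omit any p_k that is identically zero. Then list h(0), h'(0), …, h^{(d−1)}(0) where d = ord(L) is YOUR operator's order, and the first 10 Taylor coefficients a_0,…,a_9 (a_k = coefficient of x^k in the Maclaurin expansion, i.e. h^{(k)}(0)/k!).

L = (7 - 12·x)·Dx + (-1 + 3·x)·Dx^2  (order 2).
h: a_k = 0, -3, -21/2, -29, -293/4, -911/5, -13793/30, -124393/105, -2613277/840, -1120049/135, …
ICs: h(0) = 0, h′(0) = -3.

f: a_k = 1, 4, 8, 32/3, 32/3, 128/15, 256/45, 1024/315, 512/315, 2048/2835, …
g: a_k = -3, -9, -27, -81, -243, -729, -2187, -6561, -19683, -59049, …
h₀=f·g: eliminate ⇒ L₀, order ≤ 1·1.
h=∫h₀ ⇒ L = L₀·Dx.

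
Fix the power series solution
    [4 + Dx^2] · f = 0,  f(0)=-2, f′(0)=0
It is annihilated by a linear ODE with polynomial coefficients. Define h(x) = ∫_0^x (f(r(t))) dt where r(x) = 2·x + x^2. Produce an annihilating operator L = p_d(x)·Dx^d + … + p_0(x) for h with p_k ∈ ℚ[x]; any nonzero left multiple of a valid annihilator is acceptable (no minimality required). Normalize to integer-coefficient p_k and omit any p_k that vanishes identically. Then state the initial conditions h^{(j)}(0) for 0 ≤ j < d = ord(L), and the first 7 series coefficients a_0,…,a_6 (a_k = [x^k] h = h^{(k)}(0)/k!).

L = (16 + 48·x + 48·x^2 + 16·x^3)·Dx - Dx^2 + (1 + x)·Dx^3  (order 3).
h: a_k = 0, -2, 0, 16/3, 4, -52/15, -64/9, …
ICs: h(0) = 0, h′(0) = -2, h′′(0) = 0.

f: a_k = -2, 0, 4, 0, -4/3, 0, 8/45, …
Change of var in L_f (x↦r) gives L₀.
h=∫₀ˣh₀: take L = L₀·Dx.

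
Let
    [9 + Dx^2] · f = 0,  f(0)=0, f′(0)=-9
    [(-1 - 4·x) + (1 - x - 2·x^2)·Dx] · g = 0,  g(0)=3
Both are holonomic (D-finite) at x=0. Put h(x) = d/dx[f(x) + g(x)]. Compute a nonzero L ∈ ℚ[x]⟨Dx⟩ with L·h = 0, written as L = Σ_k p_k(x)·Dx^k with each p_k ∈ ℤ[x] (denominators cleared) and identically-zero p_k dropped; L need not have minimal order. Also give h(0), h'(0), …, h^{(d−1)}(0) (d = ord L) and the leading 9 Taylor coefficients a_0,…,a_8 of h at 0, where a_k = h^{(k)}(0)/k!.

f: a_k = 0, -9, 0, 27/2, 0, -243/40, 0, 729/560, 0, …
g: a_k = 3, 3, 9, 15, 33, 63, 129, 255, 513, …
f+g: L₀ = lclm(L_f,L_g), ord ≤ 2+1.
Derive L from L₀ (diff closure).
L = (954 + 3600·x + 8154·x^2 + 4140·x^3 + 5760·x^4 + 3888·x^5 + 2592·x^6) + (-117 - 369·x + 585·x^2 + 747·x^3 + 90·x^4 + 828·x^5 + 1512·x^6 + 864·x^7)·Dx + (106 + 400·x + 906·x^2 + 460·x^3 + 640·x^4 + 432·x^5 + 288·x^6)·Dx^2 + (-13 - 41·x + 65·x^2 + 83·x^3 + 10·x^4 + 92·x^5 + 168·x^6 + 96·x^7)·Dx^3  (order 3).
h: a_k = -6, 18, 171/2, 132, 2277/8, 774, 143529/80, 4104, 41240799/4480, …
ICs: h(0) = -6, h′(0) = 18, h′′(0) = 171.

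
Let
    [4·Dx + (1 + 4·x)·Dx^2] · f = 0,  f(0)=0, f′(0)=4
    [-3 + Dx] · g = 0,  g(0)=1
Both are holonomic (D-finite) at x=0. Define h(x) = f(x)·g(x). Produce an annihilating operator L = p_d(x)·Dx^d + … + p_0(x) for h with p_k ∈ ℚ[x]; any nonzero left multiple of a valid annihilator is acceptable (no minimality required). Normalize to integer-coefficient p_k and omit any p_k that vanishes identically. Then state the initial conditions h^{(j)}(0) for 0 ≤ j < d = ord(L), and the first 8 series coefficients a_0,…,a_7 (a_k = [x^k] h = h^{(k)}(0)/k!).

L = (-3 + 36·x) + (-2 - 24·x)·Dx + (1 + 4·x)·Dx^2  (order 2).
h: a_k = 0, 4, 4, 46/3, -18, 863/10, -1675/6, 138043/140, …
ICs: h(0) = 0, h′(0) = 4.

f: a_k = 0, 4, -8, 64/3, -64, 1024/5, -2048/3, 16384/7, …
g: a_k = 1, 3, 9/2, 9/2, 27/8, 81/40, 81/80, 243/560, …
Product ⇒ symmetric product L₀, ord ≤ 2.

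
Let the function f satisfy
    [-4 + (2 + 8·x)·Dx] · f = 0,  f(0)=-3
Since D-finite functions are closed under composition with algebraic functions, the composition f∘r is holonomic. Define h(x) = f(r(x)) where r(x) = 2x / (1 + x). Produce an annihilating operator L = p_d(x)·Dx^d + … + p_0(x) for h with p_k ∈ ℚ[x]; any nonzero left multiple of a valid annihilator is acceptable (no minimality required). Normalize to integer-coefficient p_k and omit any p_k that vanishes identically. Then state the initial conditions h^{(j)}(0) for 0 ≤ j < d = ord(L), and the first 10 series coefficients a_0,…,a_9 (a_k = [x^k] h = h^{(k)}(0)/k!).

L = -4 + (1 + 10·x + 9·x^2)·Dx  (order 1).
h: a_k = -3, -12, 36, -156, 852, -5292, 35460, -249660, 1820340, -13624140, …
ICs: h(0) = -3.

f: a_k = -3, -6, 6, -12, 30, -84, 252, -792, 2574, -8580, …
h₀=f(r): pull back L_f along r ⇒ L₀.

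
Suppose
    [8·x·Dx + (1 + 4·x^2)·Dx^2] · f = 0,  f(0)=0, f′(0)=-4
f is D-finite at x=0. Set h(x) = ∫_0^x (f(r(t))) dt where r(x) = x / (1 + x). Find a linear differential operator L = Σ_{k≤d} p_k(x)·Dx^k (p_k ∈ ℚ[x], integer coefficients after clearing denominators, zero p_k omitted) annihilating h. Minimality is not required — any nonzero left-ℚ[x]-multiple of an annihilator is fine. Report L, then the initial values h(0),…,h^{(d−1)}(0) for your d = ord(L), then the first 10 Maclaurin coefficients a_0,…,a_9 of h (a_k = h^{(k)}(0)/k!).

L = (2 + 10·x)·Dx^2 + (1 + 2·x + 5·x^2)·Dx^3  (order 3).
h: a_k = 0, 0, -2, 4/3, 1/3, -12/5, 38/15, 44/21, -139/14, 28/3, …
ICs: h(0) = 0, h′(0) = 0, h′′(0) = -4.

f: a_k = 0, -4, 0, 16/3, 0, -64/5, 0, 256/7, 0, -1024/9, …
Change of var in L_f (x↦r) gives L₀.
∫: right-multiply L₀ by Dx.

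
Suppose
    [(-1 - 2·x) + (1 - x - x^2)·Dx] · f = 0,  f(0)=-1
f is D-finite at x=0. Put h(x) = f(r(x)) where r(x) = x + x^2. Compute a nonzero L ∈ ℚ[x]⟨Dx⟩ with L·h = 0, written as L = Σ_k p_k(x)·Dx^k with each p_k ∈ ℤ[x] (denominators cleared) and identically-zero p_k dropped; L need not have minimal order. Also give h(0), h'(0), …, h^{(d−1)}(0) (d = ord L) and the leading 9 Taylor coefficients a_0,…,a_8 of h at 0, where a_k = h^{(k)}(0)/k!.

L = (1 + 4·x + 6·x^2 + 4·x^3) + (-1 + x + 2·x^2 + 2·x^3 + x^4)·Dx  (order 1).
h: a_k = -1, -1, -3, -7, -16, -37, -86, -199, -461, …
ICs: h(0) = -1.

f: a_k = -1, -1, -2, -3, -5, -8, -13, -21, -34, …
h₀=f(r): pull back L_f along r ⇒ L₀.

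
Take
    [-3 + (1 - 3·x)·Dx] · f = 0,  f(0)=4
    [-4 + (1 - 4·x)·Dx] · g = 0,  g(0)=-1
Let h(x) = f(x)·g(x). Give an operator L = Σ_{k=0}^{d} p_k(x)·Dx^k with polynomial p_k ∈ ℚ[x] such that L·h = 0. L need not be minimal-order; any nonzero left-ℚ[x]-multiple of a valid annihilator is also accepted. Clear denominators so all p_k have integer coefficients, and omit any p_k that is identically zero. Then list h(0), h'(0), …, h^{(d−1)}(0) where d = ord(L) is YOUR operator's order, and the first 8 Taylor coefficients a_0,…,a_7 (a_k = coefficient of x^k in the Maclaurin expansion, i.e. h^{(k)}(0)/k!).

f: a_k = 4, 12, 36, 108, 324, 972, 2916, 8748, …
g: a_k = -1, -4, -16, -64, -256, -1024, -4096, -16384, …
Product ⇒ symmetric product L₀, ord ≤ 1.
L = (-7 + 24·x) + (1 - 7·x + 12·x^2)·Dx  (order 1).
h: a_k = -4, -28, -148, -700, -3124, -13468, -56788, -235900, …
ICs: h(0) = -4.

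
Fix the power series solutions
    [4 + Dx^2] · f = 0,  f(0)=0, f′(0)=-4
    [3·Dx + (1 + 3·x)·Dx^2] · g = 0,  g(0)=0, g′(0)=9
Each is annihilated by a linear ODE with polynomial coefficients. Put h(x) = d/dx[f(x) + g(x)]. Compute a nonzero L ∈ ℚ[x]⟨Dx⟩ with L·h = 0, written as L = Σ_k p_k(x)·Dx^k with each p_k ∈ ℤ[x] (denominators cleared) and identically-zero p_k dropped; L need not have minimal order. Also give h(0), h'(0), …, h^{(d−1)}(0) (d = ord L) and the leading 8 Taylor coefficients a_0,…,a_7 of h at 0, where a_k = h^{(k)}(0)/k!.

L = (348 + 144·x + 216·x^2) + (44 + 180·x + 216·x^2 + 216·x^3)·Dx + (87 + 36·x + 54·x^2)·Dx^2 + (11 + 45·x + 54·x^2 + 54·x^3)·Dx^3  (order 3).
h: a_k = 5, -27, 89, -243, 2179/3, -2187, 295261/45, -19683, …
ICs: h(0) = 5, h′(0) = -27, h′′(0) = 178.

f: a_k = 0, -4, 0, 8/3, 0, -8/15, 0, 16/315, …
g: a_k = 0, 9, -27/2, 27, -243/4, 729/5, -729/2, 6561/7, …
Sum ⇒ L₀ = lclm(L_f,L_g) in ℚ(x)⟨Dx⟩.
h₀' ⇒ L via d/dx closure of L₀.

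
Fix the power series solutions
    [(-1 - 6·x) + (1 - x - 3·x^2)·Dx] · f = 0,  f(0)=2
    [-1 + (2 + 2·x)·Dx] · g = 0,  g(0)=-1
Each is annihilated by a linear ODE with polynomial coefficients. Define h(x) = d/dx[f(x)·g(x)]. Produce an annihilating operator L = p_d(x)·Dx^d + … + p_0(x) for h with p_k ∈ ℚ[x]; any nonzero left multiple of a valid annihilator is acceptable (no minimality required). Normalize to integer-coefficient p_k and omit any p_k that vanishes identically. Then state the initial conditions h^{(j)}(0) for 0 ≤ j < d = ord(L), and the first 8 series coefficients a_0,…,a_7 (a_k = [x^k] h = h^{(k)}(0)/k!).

f: a_k = 2, 2, 8, 14, 38, 80, 194, 434, …
g: a_k = -1, -1/2, 1/8, -1/16, 5/128, -7/256, 21/1024, -33/2048, …
h₀=f·g: eliminate ⇒ L₀, order ≤ 1·1.
h=h₀': d/dx-closure on L₀ ⇒ L.
L = (35 + 162·x + 381·x^2 + 390·x^3 + 135·x^4) + (-6 - 26·x + 6·x^2 + 122·x^3 + 150·x^4 + 54·x^5)·Dx  (order 1).
h: a_k = -3, -35/2, -429/8, -2819/16, -62545/128, -353013/256, -3749137/1024, -19865443/2048, …
ICs: h(0) = -3.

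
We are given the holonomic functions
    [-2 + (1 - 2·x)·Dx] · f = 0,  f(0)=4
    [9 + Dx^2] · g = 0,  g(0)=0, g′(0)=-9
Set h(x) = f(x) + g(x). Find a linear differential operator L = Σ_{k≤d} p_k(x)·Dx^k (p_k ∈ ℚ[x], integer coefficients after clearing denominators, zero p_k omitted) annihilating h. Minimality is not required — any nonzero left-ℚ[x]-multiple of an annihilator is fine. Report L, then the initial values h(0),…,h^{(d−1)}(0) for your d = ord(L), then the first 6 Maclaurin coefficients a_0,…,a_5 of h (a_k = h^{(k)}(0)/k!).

L = (594 - 648·x + 648·x^2) + (-153 + 630·x - 972·x^2 + 648·x^3)·Dx + (66 - 72·x + 72·x^2)·Dx^2 + (-17 + 70·x - 108·x^2 + 72·x^3)·Dx^3  (order 3).
h: a_k = 4, -1, 16, 91/2, 64, 4877/40, …
ICs: h(0) = 4, h′(0) = -1, h′′(0) = 32.

f: a_k = 4, 8, 16, 32, 64, 128, …
g: a_k = 0, -9, 0, 27/2, 0, -243/40, …
Weyl lclm of L_f,L_g ⇒ L₀ (ord ≤ 3).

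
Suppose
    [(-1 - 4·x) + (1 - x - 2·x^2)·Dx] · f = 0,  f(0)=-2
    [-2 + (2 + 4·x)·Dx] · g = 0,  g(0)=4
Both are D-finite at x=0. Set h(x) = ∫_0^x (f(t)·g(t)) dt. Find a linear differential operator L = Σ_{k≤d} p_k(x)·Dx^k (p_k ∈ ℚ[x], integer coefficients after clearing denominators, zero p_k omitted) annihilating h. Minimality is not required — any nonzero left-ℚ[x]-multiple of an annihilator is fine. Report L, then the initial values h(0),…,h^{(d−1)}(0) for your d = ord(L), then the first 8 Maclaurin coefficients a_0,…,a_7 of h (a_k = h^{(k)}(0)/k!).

f: a_k = -2, -2, -6, -10, -22, -42, -86, -170, …
g: a_k = 4, 4, -2, 2, -5/2, 7/2, -21/4, 33/4, …
L₀ := L_f ⊗_s L_g (sym. prod.), ord ≤ 1.
h=∫h₀ ⇒ L = L₀·Dx.
L = (2 + 5·x + 6·x^2)·Dx + (-1 - x + 4·x^2 + 4·x^3)·Dx^2  (order 2).
h: a_k = 0, -8, -8, -28/3, -16, -23, -125/3, -939/14, …
ICs: h(0) = 0, h′(0) = -8.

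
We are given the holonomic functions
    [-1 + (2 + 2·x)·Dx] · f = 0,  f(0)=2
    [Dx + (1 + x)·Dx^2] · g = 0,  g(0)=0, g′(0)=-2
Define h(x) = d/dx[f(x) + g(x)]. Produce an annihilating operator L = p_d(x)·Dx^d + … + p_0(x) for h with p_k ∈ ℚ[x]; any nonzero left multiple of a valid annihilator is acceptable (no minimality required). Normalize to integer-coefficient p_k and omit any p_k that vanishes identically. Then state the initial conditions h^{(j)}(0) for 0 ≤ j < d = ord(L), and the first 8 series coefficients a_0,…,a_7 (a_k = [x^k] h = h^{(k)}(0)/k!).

f: a_k = 2, 1, -1/4, 1/8, -5/64, 7/128, -21/512, 33/1024, …
g: a_k = 0, -2, 1, -2/3, 1/2, -2/5, 1/3, -2/7, …
Weyl lclm of L_f,L_g ⇒ L₀ (ord ≤ 3).
Differentiate: ansatz ord ≤ ord L₀ ⇒ L.
L = 1 + (5 + 5·x)·Dx + (2 + 4·x + 2·x^2)·Dx^2  (order 2).
h: a_k = -1, 3/2, -13/8, 27/16, -221/128, 449/256, -1817/1024, 3667/2048, …
ICs: h(0) = -1, h′(0) = 3/2.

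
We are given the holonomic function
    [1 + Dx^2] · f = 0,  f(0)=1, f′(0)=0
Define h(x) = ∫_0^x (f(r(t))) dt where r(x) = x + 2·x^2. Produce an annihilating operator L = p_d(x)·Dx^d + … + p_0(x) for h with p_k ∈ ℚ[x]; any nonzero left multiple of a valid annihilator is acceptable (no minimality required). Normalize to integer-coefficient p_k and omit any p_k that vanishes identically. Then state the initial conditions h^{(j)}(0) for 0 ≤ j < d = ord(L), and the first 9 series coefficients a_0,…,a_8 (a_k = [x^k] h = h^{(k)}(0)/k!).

f: a_k = 1, 0, -1/2, 0, 1/24, 0, -1/720, 0, 1/40320, …
f∘r: x↦r, Dx↦Dx/r' in L_f ⇒ L₀.
h=∫h₀ ⇒ L = L₀·Dx.
L = (1 + 12·x + 48·x^2 + 64·x^3)·Dx - 4·Dx^2 + (1 + 4·x)·Dx^3  (order 3).
h: a_k = 0, 1, 0, -1/6, -1/2, -47/120, 1/18, 719/5040, 79/480, …
ICs: h(0) = 0, h′(0) = 1, h′′(0) = 0.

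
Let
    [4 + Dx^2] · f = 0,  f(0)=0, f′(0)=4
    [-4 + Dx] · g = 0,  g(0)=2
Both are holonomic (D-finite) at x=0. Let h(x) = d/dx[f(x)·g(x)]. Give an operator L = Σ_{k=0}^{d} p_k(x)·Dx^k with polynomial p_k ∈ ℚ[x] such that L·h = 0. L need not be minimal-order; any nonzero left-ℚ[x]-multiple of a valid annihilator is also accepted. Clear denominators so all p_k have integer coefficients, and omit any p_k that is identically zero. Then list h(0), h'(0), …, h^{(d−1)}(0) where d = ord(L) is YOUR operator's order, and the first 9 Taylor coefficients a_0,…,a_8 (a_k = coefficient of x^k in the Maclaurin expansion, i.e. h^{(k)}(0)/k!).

L = 20 - 8·Dx + Dx^2  (order 2).
h: a_k = 8, 64, 176, 256, 656/3, 1408/15, -928/45, -1024/15, -19184/315, …
ICs: h(0) = 8, h′(0) = 64.

f: a_k = 0, 4, 0, -8/3, 0, 8/15, 0, -16/315, 0, …
g: a_k = 2, 8, 16, 64/3, 64/3, 256/15, 512/45, 2048/315, 1024/315, …
Sym-product of L_f,L_g gives L₀ (≤ ord 2).
h₀' ⇒ L via d/dx closure of L₀.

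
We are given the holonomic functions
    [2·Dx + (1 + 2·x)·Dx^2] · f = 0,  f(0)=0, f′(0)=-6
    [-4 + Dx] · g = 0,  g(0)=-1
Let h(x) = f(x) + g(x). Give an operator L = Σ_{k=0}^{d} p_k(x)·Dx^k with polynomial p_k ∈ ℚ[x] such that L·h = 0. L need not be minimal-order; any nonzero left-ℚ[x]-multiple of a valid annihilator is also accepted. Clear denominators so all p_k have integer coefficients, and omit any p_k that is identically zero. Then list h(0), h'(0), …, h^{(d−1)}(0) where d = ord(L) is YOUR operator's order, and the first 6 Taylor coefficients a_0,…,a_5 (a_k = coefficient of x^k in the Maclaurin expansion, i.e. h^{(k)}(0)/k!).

L = (-32 - 32·x)·Dx + (-4 - 32·x - 32·x^2)·Dx^2 + (3 + 10·x + 8·x^2)·Dx^3  (order 3).
h: a_k = -1, -10, -2, -56/3, 4/3, -416/15, …
ICs: h(0) = -1, h′(0) = -10, h′′(0) = -4.

f: a_k = 0, -6, 6, -8, 12, -96/5, …
g: a_k = -1, -4, -8, -32/3, -32/3, -128/15, …
Sum ⇒ L₀ = lclm(L_f,L_g) in ℚ(x)⟨Dx⟩.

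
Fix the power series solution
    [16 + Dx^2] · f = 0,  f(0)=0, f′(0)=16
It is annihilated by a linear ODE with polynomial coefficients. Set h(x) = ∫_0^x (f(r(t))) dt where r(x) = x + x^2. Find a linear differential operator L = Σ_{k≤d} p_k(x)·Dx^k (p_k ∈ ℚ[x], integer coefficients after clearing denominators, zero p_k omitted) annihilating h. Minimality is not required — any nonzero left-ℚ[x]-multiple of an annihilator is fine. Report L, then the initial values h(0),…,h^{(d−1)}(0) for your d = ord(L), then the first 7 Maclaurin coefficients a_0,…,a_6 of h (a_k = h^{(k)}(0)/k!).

L = (16 + 96·x + 192·x^2 + 128·x^3)·Dx - 2·Dx^2 + (1 + 2·x)·Dx^3  (order 3).
h: a_k = 0, 0, 8, 16/3, -32/3, -128/5, -704/45, …
ICs: h(0) = 0, h′(0) = 0, h′′(0) = 16.

f: a_k = 0, 16, 0, -128/3, 0, 512/15, 0, …
Substitute x→r, Dx→(1/r')Dx; clear ⇒ L₀.
Integrate: L := L₀·Dx.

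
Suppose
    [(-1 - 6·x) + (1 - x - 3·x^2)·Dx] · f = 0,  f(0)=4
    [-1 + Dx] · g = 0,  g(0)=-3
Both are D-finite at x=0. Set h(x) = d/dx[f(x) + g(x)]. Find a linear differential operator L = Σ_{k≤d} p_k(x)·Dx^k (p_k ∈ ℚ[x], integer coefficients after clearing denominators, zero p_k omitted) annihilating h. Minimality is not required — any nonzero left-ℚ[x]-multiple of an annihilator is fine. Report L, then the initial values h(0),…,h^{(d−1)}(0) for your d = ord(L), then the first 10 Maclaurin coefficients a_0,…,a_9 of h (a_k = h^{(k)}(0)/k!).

L = (34 + 278·x + 312·x^2 + 756·x^3 + 162·x^4) + (-41 - 284·x - 341·x^2 - 672·x^3 + 45·x^4 + 54·x^5)·Dx + (7 + 6·x + 29·x^2 - 84·x^3 - 207·x^4 - 54·x^5)·Dx^2  (order 2).
h: a_k = 1, 29, 165/2, 607/2, 6399/8, 93119/40, 1458239/240, 27310079/1680, 560770559/13440, 12981427199/120960, …
ICs: h(0) = 1, h′(0) = 29.

f: a_k = 4, 4, 16, 28, 76, 160, 388, 868, 2032, 4636, …
g: a_k = -3, -3, -3/2, -1/2, -1/8, -1/40, -1/240, -1/1680, -1/13440, -1/120960, …
Weyl lclm of L_f,L_g ⇒ L₀ (ord ≤ 2).
Derive L from L₀ (diff closure).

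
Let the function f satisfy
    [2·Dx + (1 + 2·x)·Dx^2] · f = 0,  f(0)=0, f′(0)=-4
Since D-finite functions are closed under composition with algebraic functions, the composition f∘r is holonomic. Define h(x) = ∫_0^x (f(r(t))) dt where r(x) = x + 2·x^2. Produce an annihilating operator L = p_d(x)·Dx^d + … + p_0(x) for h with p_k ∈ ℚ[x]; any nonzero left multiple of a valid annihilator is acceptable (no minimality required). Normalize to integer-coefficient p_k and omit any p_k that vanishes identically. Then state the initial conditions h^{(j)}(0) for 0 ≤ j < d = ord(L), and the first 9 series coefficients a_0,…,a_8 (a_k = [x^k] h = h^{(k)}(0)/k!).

f: a_k = 0, -4, 4, -16/3, 8, -64/5, 64/3, -256/7, 64, …
h₀=f(r): pull back L_f along r ⇒ L₀.
Integrate: L := L₀·Dx.
L = (-2 + 8·x + 16·x^2)·Dx^2 + (1 + 6·x + 12·x^2 + 16·x^3)·Dx^3  (order 3).
h: a_k = 0, 0, -2, -4/3, 8/3, -8/5, -32/15, 128/21, -32/7, …
ICs: h(0) = 0, h′(0) = 0, h′′(0) = -4.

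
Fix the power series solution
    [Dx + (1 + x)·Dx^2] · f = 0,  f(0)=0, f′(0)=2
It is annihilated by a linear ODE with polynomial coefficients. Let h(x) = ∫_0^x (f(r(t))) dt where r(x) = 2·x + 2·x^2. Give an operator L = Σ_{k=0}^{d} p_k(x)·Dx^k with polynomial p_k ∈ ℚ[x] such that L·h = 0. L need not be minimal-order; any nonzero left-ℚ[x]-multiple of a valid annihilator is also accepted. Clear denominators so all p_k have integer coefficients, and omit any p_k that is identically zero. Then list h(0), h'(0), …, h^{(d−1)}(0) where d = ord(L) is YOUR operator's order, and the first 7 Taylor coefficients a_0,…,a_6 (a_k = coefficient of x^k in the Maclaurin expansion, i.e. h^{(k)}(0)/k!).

f: a_k = 0, 2, -1, 2/3, -1/2, 2/5, -1/3, …
Substitute x→r, Dx→(1/r')Dx; clear ⇒ L₀.
h=∫₀ˣh₀: take L = L₀·Dx.
L = (4·x + 4·x^2)·Dx^2 + (1 + 4·x + 6·x^2 + 4·x^3)·Dx^3  (order 3).
h: a_k = 0, 0, 2, 0, -2/3, 4/5, -8/15, …
ICs: h(0) = 0, h′(0) = 0, h′′(0) = 4.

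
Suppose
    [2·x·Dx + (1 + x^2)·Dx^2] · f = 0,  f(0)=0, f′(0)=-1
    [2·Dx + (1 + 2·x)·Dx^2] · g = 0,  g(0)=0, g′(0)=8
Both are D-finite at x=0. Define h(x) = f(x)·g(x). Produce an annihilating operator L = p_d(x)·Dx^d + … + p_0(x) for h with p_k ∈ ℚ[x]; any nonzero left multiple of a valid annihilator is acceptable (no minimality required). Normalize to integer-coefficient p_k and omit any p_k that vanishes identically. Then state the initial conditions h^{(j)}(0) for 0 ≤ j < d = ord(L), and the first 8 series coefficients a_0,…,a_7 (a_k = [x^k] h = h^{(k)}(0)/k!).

L = (24 + 80·x + 88·x^2 + 240·x^3 + 240·x^4 + 208·x^5 + 16·x^7)·Dx + (12 + 80·x + 332·x^2 + 608·x^3 + 880·x^4 + 744·x^5 + 560·x^6 + 24·x^7 + 56·x^8)·Dx^2 + (12 + 52·x + 168·x^2 + 372·x^3 + 516·x^4 + 564·x^5 + 384·x^6 + 276·x^7 + 24·x^8 + 32·x^9)·Dx^3 + (2 + 12·x + 34·x^2 + 64·x^3 + 87·x^4 + 96·x^5 + 84·x^6 + 48·x^7 + 33·x^8 + 4·x^9 + 4·x^10)·Dx^4  (order 4).
h: a_k = 0, 0, -8, 8, -8, 40/3, -1064/45, 584/15, …
ICs: h(0) = 0, h′(0) = 0, h′′(0) = -16, h′′′(0) = 48.

f: a_k = 0, -1, 0, 1/3, 0, -1/5, 0, 1/7, …
g: a_k = 0, 8, -8, 32/3, -16, 128/5, -128/3, 512/7, …
L₀ := L_f ⊗_s L_g (sym. prod.), ord ≤ 4.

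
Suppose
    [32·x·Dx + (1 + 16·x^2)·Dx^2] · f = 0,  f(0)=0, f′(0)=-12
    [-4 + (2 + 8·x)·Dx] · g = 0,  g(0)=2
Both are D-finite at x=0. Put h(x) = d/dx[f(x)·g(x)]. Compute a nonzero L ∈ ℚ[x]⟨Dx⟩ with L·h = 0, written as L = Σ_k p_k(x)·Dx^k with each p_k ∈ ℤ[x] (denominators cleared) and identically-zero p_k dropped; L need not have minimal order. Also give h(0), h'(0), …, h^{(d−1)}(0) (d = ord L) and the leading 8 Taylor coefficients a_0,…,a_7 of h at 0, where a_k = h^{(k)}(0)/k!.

L = (20 + 640·x + 128·x^2 - 6144·x^3 - 3072·x^4) + (28 + 336·x + 1152·x^2 - 3584·x^3 - 21504·x^4 - 12288·x^5)·Dx + (3 + 8·x - 48·x^2 - 256·x^3 - 1792·x^4 - 6144·x^5 - 4096·x^6)·Dx^2  (order 2).
h: a_k = -24, -96, 528, 640, -6224, -78528/5, 603296/5, 5717504/35, …
ICs: h(0) = -24, h′(0) = -96.

f: a_k = 0, -12, 0, 64, 0, -3072/5, 0, 49152/7, …
g: a_k = 2, 4, -4, 8, -20, 56, -168, 528, …
Sym-product of L_f,L_g gives L₀ (≤ ord 2).
h₀' ⇒ L via d/dx closure of L₀.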